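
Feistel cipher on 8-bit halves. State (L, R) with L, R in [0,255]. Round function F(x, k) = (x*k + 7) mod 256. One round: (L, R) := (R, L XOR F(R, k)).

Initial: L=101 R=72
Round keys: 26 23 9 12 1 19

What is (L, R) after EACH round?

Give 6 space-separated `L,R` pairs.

Answer: 72,50 50,205 205,14 14,98 98,103 103,206

Derivation:
Round 1 (k=26): L=72 R=50
Round 2 (k=23): L=50 R=205
Round 3 (k=9): L=205 R=14
Round 4 (k=12): L=14 R=98
Round 5 (k=1): L=98 R=103
Round 6 (k=19): L=103 R=206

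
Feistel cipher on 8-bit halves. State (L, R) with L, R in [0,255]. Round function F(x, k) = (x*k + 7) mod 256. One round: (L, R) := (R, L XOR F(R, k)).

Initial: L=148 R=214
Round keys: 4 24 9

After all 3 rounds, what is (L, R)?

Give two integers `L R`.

Answer: 217 99

Derivation:
Round 1 (k=4): L=214 R=203
Round 2 (k=24): L=203 R=217
Round 3 (k=9): L=217 R=99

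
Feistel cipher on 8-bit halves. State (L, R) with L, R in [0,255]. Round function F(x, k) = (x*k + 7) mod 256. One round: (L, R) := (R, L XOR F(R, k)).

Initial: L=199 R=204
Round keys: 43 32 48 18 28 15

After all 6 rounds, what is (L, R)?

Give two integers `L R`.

Answer: 180 53

Derivation:
Round 1 (k=43): L=204 R=140
Round 2 (k=32): L=140 R=75
Round 3 (k=48): L=75 R=155
Round 4 (k=18): L=155 R=166
Round 5 (k=28): L=166 R=180
Round 6 (k=15): L=180 R=53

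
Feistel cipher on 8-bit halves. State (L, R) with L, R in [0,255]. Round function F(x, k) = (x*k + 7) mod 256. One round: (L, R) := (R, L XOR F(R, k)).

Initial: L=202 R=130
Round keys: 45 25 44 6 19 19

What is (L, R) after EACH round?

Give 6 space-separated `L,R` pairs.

Answer: 130,43 43,184 184,140 140,247 247,208 208,128

Derivation:
Round 1 (k=45): L=130 R=43
Round 2 (k=25): L=43 R=184
Round 3 (k=44): L=184 R=140
Round 4 (k=6): L=140 R=247
Round 5 (k=19): L=247 R=208
Round 6 (k=19): L=208 R=128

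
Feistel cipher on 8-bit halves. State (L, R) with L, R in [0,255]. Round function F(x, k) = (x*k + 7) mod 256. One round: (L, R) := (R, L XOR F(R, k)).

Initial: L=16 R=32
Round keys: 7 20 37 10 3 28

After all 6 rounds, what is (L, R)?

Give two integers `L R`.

Answer: 156 85

Derivation:
Round 1 (k=7): L=32 R=247
Round 2 (k=20): L=247 R=115
Round 3 (k=37): L=115 R=81
Round 4 (k=10): L=81 R=66
Round 5 (k=3): L=66 R=156
Round 6 (k=28): L=156 R=85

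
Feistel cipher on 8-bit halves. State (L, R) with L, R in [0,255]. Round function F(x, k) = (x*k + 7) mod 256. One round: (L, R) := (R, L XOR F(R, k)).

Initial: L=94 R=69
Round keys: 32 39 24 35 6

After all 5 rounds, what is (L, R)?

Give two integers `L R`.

Round 1 (k=32): L=69 R=249
Round 2 (k=39): L=249 R=179
Round 3 (k=24): L=179 R=54
Round 4 (k=35): L=54 R=218
Round 5 (k=6): L=218 R=21

Answer: 218 21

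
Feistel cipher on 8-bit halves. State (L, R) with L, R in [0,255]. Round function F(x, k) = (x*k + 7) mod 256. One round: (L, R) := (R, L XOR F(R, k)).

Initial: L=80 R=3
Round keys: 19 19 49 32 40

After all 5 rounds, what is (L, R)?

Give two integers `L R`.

Round 1 (k=19): L=3 R=16
Round 2 (k=19): L=16 R=52
Round 3 (k=49): L=52 R=235
Round 4 (k=32): L=235 R=83
Round 5 (k=40): L=83 R=20

Answer: 83 20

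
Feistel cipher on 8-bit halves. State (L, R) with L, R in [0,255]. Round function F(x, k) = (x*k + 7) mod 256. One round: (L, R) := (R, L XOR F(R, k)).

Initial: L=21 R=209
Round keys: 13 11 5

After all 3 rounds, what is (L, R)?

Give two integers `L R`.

Round 1 (k=13): L=209 R=177
Round 2 (k=11): L=177 R=115
Round 3 (k=5): L=115 R=247

Answer: 115 247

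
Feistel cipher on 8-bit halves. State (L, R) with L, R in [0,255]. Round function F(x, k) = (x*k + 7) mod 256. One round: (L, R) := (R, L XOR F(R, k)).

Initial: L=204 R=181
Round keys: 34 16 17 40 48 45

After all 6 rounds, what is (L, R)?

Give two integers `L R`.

Round 1 (k=34): L=181 R=221
Round 2 (k=16): L=221 R=98
Round 3 (k=17): L=98 R=84
Round 4 (k=40): L=84 R=69
Round 5 (k=48): L=69 R=163
Round 6 (k=45): L=163 R=235

Answer: 163 235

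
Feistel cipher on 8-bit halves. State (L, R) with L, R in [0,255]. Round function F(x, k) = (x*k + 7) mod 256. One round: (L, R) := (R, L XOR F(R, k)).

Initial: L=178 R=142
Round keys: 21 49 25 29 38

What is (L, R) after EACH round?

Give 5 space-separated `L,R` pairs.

Answer: 142,31 31,120 120,160 160,95 95,129

Derivation:
Round 1 (k=21): L=142 R=31
Round 2 (k=49): L=31 R=120
Round 3 (k=25): L=120 R=160
Round 4 (k=29): L=160 R=95
Round 5 (k=38): L=95 R=129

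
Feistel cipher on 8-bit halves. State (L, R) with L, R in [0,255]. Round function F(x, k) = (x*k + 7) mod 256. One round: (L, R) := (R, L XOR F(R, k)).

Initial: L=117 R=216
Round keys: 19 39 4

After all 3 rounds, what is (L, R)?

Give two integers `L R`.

Round 1 (k=19): L=216 R=122
Round 2 (k=39): L=122 R=69
Round 3 (k=4): L=69 R=97

Answer: 69 97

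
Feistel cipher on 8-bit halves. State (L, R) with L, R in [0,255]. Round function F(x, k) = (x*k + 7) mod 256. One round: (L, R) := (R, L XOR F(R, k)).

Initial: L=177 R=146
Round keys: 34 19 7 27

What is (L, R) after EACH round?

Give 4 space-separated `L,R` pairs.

Round 1 (k=34): L=146 R=218
Round 2 (k=19): L=218 R=167
Round 3 (k=7): L=167 R=66
Round 4 (k=27): L=66 R=90

Answer: 146,218 218,167 167,66 66,90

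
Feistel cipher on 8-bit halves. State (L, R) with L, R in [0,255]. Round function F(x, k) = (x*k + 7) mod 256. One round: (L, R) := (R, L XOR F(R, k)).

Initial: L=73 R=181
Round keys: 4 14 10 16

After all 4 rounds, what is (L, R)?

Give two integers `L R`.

Round 1 (k=4): L=181 R=146
Round 2 (k=14): L=146 R=182
Round 3 (k=10): L=182 R=177
Round 4 (k=16): L=177 R=161

Answer: 177 161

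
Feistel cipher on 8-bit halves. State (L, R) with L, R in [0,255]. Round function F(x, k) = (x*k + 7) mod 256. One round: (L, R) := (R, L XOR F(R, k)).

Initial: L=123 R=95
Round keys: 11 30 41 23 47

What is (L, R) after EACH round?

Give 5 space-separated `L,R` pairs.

Round 1 (k=11): L=95 R=103
Round 2 (k=30): L=103 R=70
Round 3 (k=41): L=70 R=90
Round 4 (k=23): L=90 R=91
Round 5 (k=47): L=91 R=230

Answer: 95,103 103,70 70,90 90,91 91,230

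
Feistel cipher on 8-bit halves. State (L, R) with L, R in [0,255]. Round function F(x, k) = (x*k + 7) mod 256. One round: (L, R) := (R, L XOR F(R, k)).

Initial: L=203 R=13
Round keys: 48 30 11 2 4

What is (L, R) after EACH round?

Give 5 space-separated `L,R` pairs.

Round 1 (k=48): L=13 R=188
Round 2 (k=30): L=188 R=2
Round 3 (k=11): L=2 R=161
Round 4 (k=2): L=161 R=75
Round 5 (k=4): L=75 R=146

Answer: 13,188 188,2 2,161 161,75 75,146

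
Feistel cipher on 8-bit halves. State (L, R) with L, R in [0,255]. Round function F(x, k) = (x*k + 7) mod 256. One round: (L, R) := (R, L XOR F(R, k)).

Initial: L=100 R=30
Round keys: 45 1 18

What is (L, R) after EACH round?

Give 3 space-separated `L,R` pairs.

Answer: 30,41 41,46 46,106

Derivation:
Round 1 (k=45): L=30 R=41
Round 2 (k=1): L=41 R=46
Round 3 (k=18): L=46 R=106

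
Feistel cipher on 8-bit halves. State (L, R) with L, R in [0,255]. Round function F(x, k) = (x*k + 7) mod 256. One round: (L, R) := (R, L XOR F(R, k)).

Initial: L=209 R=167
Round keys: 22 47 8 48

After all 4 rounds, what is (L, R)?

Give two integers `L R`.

Round 1 (k=22): L=167 R=176
Round 2 (k=47): L=176 R=240
Round 3 (k=8): L=240 R=55
Round 4 (k=48): L=55 R=167

Answer: 55 167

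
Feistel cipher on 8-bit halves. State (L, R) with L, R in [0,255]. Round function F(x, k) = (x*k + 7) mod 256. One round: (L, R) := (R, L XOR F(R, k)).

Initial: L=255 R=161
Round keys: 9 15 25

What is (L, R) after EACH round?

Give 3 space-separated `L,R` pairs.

Answer: 161,79 79,9 9,167

Derivation:
Round 1 (k=9): L=161 R=79
Round 2 (k=15): L=79 R=9
Round 3 (k=25): L=9 R=167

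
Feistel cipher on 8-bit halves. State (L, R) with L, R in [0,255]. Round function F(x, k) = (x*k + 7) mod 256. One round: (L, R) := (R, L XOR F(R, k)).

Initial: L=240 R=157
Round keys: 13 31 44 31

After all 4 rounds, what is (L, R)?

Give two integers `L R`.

Answer: 79 18

Derivation:
Round 1 (k=13): L=157 R=240
Round 2 (k=31): L=240 R=138
Round 3 (k=44): L=138 R=79
Round 4 (k=31): L=79 R=18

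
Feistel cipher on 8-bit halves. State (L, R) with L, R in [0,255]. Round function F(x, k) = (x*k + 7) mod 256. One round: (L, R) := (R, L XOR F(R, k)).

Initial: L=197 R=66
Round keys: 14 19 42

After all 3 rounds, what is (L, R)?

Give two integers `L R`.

Answer: 219 147

Derivation:
Round 1 (k=14): L=66 R=102
Round 2 (k=19): L=102 R=219
Round 3 (k=42): L=219 R=147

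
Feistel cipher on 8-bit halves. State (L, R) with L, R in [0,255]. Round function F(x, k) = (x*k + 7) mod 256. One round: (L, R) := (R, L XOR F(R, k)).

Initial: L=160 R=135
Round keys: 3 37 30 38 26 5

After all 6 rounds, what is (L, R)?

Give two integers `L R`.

Answer: 122 100

Derivation:
Round 1 (k=3): L=135 R=60
Round 2 (k=37): L=60 R=52
Round 3 (k=30): L=52 R=35
Round 4 (k=38): L=35 R=13
Round 5 (k=26): L=13 R=122
Round 6 (k=5): L=122 R=100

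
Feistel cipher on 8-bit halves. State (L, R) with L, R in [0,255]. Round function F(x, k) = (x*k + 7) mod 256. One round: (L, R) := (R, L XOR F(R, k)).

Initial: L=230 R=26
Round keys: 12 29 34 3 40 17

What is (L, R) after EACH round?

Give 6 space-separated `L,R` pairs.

Round 1 (k=12): L=26 R=217
Round 2 (k=29): L=217 R=134
Round 3 (k=34): L=134 R=10
Round 4 (k=3): L=10 R=163
Round 5 (k=40): L=163 R=117
Round 6 (k=17): L=117 R=111

Answer: 26,217 217,134 134,10 10,163 163,117 117,111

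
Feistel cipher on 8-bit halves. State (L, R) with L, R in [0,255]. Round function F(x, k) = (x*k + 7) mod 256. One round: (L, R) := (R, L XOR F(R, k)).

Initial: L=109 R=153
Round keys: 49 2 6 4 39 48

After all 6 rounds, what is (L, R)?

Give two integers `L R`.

Answer: 66 208

Derivation:
Round 1 (k=49): L=153 R=61
Round 2 (k=2): L=61 R=24
Round 3 (k=6): L=24 R=170
Round 4 (k=4): L=170 R=183
Round 5 (k=39): L=183 R=66
Round 6 (k=48): L=66 R=208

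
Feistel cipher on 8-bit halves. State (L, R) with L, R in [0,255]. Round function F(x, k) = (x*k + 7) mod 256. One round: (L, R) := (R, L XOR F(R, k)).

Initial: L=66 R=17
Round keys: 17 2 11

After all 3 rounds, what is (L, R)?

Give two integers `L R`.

Answer: 202 223

Derivation:
Round 1 (k=17): L=17 R=106
Round 2 (k=2): L=106 R=202
Round 3 (k=11): L=202 R=223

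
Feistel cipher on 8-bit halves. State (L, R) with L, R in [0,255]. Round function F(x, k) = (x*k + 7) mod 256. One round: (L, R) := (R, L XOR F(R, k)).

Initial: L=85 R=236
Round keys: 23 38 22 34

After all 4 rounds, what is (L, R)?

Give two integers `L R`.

Round 1 (k=23): L=236 R=110
Round 2 (k=38): L=110 R=183
Round 3 (k=22): L=183 R=175
Round 4 (k=34): L=175 R=242

Answer: 175 242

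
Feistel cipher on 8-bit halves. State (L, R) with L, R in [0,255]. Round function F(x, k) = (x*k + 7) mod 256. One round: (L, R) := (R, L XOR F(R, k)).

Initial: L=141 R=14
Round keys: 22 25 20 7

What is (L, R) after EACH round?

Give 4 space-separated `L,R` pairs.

Round 1 (k=22): L=14 R=182
Round 2 (k=25): L=182 R=195
Round 3 (k=20): L=195 R=245
Round 4 (k=7): L=245 R=121

Answer: 14,182 182,195 195,245 245,121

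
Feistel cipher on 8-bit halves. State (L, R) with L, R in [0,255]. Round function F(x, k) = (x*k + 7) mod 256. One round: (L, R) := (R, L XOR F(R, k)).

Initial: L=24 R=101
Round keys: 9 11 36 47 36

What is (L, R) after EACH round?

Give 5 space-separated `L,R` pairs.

Answer: 101,140 140,110 110,243 243,202 202,156

Derivation:
Round 1 (k=9): L=101 R=140
Round 2 (k=11): L=140 R=110
Round 3 (k=36): L=110 R=243
Round 4 (k=47): L=243 R=202
Round 5 (k=36): L=202 R=156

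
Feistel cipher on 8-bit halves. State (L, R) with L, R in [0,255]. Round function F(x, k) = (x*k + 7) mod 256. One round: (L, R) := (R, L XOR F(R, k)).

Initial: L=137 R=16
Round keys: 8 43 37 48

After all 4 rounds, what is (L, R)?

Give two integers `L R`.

Answer: 82 22

Derivation:
Round 1 (k=8): L=16 R=14
Round 2 (k=43): L=14 R=113
Round 3 (k=37): L=113 R=82
Round 4 (k=48): L=82 R=22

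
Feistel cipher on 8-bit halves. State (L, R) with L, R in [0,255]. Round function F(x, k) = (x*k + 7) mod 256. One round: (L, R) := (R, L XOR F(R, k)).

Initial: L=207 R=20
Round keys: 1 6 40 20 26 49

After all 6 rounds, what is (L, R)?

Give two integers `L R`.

Round 1 (k=1): L=20 R=212
Round 2 (k=6): L=212 R=235
Round 3 (k=40): L=235 R=107
Round 4 (k=20): L=107 R=136
Round 5 (k=26): L=136 R=188
Round 6 (k=49): L=188 R=139

Answer: 188 139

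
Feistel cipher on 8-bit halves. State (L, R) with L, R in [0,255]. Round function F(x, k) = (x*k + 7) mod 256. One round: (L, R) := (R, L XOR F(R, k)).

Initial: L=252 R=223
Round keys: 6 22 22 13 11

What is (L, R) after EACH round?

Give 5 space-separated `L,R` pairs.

Answer: 223,189 189,154 154,254 254,119 119,218

Derivation:
Round 1 (k=6): L=223 R=189
Round 2 (k=22): L=189 R=154
Round 3 (k=22): L=154 R=254
Round 4 (k=13): L=254 R=119
Round 5 (k=11): L=119 R=218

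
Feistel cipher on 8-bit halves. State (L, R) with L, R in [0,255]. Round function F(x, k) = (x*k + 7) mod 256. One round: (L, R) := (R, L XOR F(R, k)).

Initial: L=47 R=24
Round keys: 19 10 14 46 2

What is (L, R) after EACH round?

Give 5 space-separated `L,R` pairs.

Answer: 24,224 224,223 223,217 217,218 218,98

Derivation:
Round 1 (k=19): L=24 R=224
Round 2 (k=10): L=224 R=223
Round 3 (k=14): L=223 R=217
Round 4 (k=46): L=217 R=218
Round 5 (k=2): L=218 R=98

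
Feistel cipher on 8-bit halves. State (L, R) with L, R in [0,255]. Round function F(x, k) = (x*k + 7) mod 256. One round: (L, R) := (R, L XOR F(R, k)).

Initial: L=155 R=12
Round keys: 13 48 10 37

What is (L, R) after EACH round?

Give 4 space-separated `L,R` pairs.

Answer: 12,56 56,139 139,77 77,163

Derivation:
Round 1 (k=13): L=12 R=56
Round 2 (k=48): L=56 R=139
Round 3 (k=10): L=139 R=77
Round 4 (k=37): L=77 R=163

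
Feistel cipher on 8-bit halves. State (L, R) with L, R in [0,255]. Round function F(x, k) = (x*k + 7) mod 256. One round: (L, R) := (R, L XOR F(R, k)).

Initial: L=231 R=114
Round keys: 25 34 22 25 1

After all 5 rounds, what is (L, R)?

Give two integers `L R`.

Answer: 147 41

Derivation:
Round 1 (k=25): L=114 R=206
Round 2 (k=34): L=206 R=17
Round 3 (k=22): L=17 R=179
Round 4 (k=25): L=179 R=147
Round 5 (k=1): L=147 R=41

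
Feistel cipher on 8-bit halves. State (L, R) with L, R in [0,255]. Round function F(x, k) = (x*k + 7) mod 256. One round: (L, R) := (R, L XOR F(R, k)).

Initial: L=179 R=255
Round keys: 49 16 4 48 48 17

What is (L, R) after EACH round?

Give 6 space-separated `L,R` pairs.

Round 1 (k=49): L=255 R=101
Round 2 (k=16): L=101 R=168
Round 3 (k=4): L=168 R=194
Round 4 (k=48): L=194 R=207
Round 5 (k=48): L=207 R=21
Round 6 (k=17): L=21 R=163

Answer: 255,101 101,168 168,194 194,207 207,21 21,163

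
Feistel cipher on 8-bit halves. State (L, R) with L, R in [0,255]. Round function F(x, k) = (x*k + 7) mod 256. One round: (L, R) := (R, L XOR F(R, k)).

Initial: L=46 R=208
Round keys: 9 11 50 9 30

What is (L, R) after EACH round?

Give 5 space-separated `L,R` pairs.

Answer: 208,121 121,234 234,194 194,51 51,195

Derivation:
Round 1 (k=9): L=208 R=121
Round 2 (k=11): L=121 R=234
Round 3 (k=50): L=234 R=194
Round 4 (k=9): L=194 R=51
Round 5 (k=30): L=51 R=195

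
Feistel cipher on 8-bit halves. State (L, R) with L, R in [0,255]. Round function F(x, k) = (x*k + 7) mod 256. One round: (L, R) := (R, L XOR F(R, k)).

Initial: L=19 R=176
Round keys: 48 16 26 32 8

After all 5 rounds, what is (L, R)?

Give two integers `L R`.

Answer: 208 142

Derivation:
Round 1 (k=48): L=176 R=20
Round 2 (k=16): L=20 R=247
Round 3 (k=26): L=247 R=9
Round 4 (k=32): L=9 R=208
Round 5 (k=8): L=208 R=142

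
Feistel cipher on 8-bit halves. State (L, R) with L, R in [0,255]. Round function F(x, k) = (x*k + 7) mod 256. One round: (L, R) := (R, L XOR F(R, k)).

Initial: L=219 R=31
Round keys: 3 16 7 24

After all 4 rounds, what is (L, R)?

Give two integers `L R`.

Answer: 224 239

Derivation:
Round 1 (k=3): L=31 R=191
Round 2 (k=16): L=191 R=232
Round 3 (k=7): L=232 R=224
Round 4 (k=24): L=224 R=239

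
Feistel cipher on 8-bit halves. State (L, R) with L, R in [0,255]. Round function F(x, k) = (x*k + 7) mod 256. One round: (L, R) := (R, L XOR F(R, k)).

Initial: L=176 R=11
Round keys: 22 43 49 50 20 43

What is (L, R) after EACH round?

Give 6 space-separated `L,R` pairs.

Round 1 (k=22): L=11 R=73
Round 2 (k=43): L=73 R=65
Round 3 (k=49): L=65 R=49
Round 4 (k=50): L=49 R=216
Round 5 (k=20): L=216 R=214
Round 6 (k=43): L=214 R=33

Answer: 11,73 73,65 65,49 49,216 216,214 214,33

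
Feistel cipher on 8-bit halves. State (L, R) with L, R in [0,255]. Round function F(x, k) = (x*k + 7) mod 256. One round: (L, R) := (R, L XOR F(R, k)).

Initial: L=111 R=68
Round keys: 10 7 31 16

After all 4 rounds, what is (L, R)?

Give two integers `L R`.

Round 1 (k=10): L=68 R=192
Round 2 (k=7): L=192 R=3
Round 3 (k=31): L=3 R=164
Round 4 (k=16): L=164 R=68

Answer: 164 68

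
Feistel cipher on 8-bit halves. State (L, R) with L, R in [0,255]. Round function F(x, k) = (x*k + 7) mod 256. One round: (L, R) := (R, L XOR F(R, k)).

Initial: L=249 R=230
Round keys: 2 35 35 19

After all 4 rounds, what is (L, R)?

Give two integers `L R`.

Answer: 250 182

Derivation:
Round 1 (k=2): L=230 R=42
Round 2 (k=35): L=42 R=35
Round 3 (k=35): L=35 R=250
Round 4 (k=19): L=250 R=182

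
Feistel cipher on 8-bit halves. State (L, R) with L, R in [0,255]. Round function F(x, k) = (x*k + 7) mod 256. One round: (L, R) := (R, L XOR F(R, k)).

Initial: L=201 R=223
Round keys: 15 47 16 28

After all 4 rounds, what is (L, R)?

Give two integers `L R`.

Answer: 70 22

Derivation:
Round 1 (k=15): L=223 R=209
Round 2 (k=47): L=209 R=185
Round 3 (k=16): L=185 R=70
Round 4 (k=28): L=70 R=22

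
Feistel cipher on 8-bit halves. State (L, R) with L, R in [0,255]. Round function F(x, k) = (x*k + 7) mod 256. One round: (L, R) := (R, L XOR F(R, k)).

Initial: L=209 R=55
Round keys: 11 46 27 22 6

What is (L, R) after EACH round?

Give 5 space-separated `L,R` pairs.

Answer: 55,181 181,186 186,16 16,221 221,37

Derivation:
Round 1 (k=11): L=55 R=181
Round 2 (k=46): L=181 R=186
Round 3 (k=27): L=186 R=16
Round 4 (k=22): L=16 R=221
Round 5 (k=6): L=221 R=37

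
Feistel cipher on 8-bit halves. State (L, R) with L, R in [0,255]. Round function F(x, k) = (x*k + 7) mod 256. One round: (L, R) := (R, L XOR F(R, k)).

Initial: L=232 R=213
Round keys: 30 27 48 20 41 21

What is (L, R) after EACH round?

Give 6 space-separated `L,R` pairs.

Round 1 (k=30): L=213 R=21
Round 2 (k=27): L=21 R=235
Round 3 (k=48): L=235 R=2
Round 4 (k=20): L=2 R=196
Round 5 (k=41): L=196 R=105
Round 6 (k=21): L=105 R=96

Answer: 213,21 21,235 235,2 2,196 196,105 105,96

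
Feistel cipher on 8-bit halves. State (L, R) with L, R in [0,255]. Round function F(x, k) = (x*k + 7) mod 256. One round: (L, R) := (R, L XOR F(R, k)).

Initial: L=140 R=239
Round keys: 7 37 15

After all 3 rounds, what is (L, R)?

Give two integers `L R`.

Answer: 252 215

Derivation:
Round 1 (k=7): L=239 R=28
Round 2 (k=37): L=28 R=252
Round 3 (k=15): L=252 R=215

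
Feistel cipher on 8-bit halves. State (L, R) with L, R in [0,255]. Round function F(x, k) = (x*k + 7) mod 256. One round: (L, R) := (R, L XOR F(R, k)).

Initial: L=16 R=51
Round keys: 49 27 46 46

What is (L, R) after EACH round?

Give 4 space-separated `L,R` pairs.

Answer: 51,218 218,54 54,97 97,67

Derivation:
Round 1 (k=49): L=51 R=218
Round 2 (k=27): L=218 R=54
Round 3 (k=46): L=54 R=97
Round 4 (k=46): L=97 R=67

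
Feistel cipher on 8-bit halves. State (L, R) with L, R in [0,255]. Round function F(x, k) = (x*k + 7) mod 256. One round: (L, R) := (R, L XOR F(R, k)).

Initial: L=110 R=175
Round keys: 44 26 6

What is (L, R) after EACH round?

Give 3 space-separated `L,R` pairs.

Answer: 175,117 117,70 70,222

Derivation:
Round 1 (k=44): L=175 R=117
Round 2 (k=26): L=117 R=70
Round 3 (k=6): L=70 R=222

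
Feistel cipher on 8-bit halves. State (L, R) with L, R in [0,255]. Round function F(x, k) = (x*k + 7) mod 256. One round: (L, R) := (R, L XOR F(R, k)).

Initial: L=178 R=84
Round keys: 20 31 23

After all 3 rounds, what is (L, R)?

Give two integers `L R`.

Answer: 214 100

Derivation:
Round 1 (k=20): L=84 R=37
Round 2 (k=31): L=37 R=214
Round 3 (k=23): L=214 R=100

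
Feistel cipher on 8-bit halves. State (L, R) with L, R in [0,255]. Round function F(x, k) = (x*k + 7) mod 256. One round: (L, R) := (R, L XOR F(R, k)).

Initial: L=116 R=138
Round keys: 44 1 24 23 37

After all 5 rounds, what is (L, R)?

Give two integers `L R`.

Round 1 (k=44): L=138 R=203
Round 2 (k=1): L=203 R=88
Round 3 (k=24): L=88 R=140
Round 4 (k=23): L=140 R=195
Round 5 (k=37): L=195 R=186

Answer: 195 186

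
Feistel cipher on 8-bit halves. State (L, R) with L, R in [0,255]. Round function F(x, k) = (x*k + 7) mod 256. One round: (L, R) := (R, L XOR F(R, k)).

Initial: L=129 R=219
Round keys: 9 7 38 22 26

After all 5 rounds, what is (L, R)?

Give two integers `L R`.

Round 1 (k=9): L=219 R=59
Round 2 (k=7): L=59 R=127
Round 3 (k=38): L=127 R=218
Round 4 (k=22): L=218 R=188
Round 5 (k=26): L=188 R=197

Answer: 188 197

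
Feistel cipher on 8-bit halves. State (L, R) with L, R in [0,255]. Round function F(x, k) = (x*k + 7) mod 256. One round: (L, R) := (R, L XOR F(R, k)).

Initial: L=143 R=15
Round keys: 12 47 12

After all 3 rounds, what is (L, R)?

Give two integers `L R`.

Answer: 156 99

Derivation:
Round 1 (k=12): L=15 R=52
Round 2 (k=47): L=52 R=156
Round 3 (k=12): L=156 R=99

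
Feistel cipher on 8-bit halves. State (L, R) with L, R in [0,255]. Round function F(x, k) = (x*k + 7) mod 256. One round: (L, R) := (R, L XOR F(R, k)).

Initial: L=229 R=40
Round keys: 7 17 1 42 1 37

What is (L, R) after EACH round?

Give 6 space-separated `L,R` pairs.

Answer: 40,250 250,137 137,106 106,226 226,131 131,20

Derivation:
Round 1 (k=7): L=40 R=250
Round 2 (k=17): L=250 R=137
Round 3 (k=1): L=137 R=106
Round 4 (k=42): L=106 R=226
Round 5 (k=1): L=226 R=131
Round 6 (k=37): L=131 R=20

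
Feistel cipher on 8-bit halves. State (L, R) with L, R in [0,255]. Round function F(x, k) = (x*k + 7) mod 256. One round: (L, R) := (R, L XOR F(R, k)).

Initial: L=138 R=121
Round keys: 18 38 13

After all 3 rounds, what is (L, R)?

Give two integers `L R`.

Answer: 0 4

Derivation:
Round 1 (k=18): L=121 R=3
Round 2 (k=38): L=3 R=0
Round 3 (k=13): L=0 R=4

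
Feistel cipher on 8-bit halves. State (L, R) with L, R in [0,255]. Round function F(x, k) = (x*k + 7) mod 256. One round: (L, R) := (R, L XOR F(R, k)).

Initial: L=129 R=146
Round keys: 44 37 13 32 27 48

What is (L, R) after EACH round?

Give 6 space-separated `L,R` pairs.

Answer: 146,158 158,79 79,148 148,200 200,139 139,223

Derivation:
Round 1 (k=44): L=146 R=158
Round 2 (k=37): L=158 R=79
Round 3 (k=13): L=79 R=148
Round 4 (k=32): L=148 R=200
Round 5 (k=27): L=200 R=139
Round 6 (k=48): L=139 R=223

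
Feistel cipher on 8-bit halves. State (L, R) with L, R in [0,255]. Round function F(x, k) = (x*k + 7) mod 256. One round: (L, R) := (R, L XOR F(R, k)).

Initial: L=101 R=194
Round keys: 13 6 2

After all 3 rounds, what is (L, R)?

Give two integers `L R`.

Round 1 (k=13): L=194 R=132
Round 2 (k=6): L=132 R=221
Round 3 (k=2): L=221 R=69

Answer: 221 69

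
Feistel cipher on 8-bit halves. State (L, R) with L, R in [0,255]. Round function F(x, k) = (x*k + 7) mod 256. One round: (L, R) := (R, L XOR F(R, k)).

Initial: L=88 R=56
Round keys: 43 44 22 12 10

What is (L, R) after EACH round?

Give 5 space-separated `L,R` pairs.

Round 1 (k=43): L=56 R=55
Round 2 (k=44): L=55 R=67
Round 3 (k=22): L=67 R=254
Round 4 (k=12): L=254 R=172
Round 5 (k=10): L=172 R=65

Answer: 56,55 55,67 67,254 254,172 172,65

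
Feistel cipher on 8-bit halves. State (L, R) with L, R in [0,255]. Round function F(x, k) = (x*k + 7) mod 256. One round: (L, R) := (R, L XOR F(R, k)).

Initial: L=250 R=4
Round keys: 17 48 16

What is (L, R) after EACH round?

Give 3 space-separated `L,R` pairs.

Answer: 4,177 177,51 51,134

Derivation:
Round 1 (k=17): L=4 R=177
Round 2 (k=48): L=177 R=51
Round 3 (k=16): L=51 R=134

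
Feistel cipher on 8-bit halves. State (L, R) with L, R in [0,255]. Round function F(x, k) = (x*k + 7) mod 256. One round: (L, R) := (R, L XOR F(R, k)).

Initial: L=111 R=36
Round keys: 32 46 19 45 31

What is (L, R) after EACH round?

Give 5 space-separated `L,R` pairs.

Round 1 (k=32): L=36 R=232
Round 2 (k=46): L=232 R=147
Round 3 (k=19): L=147 R=24
Round 4 (k=45): L=24 R=172
Round 5 (k=31): L=172 R=195

Answer: 36,232 232,147 147,24 24,172 172,195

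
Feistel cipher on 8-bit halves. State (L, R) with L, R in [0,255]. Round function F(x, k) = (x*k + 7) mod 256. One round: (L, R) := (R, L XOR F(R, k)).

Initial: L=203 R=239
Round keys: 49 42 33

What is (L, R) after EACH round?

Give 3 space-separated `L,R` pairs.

Round 1 (k=49): L=239 R=13
Round 2 (k=42): L=13 R=198
Round 3 (k=33): L=198 R=128

Answer: 239,13 13,198 198,128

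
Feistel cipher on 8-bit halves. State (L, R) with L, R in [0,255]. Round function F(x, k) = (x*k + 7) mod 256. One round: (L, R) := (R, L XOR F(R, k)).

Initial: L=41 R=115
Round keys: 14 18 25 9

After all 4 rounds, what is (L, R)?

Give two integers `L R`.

Round 1 (k=14): L=115 R=120
Round 2 (k=18): L=120 R=4
Round 3 (k=25): L=4 R=19
Round 4 (k=9): L=19 R=182

Answer: 19 182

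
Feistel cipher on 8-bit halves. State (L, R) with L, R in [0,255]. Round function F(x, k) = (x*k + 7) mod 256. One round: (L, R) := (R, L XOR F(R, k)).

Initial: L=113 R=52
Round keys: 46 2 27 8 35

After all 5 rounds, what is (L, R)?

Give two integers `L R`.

Answer: 128 157

Derivation:
Round 1 (k=46): L=52 R=46
Round 2 (k=2): L=46 R=87
Round 3 (k=27): L=87 R=26
Round 4 (k=8): L=26 R=128
Round 5 (k=35): L=128 R=157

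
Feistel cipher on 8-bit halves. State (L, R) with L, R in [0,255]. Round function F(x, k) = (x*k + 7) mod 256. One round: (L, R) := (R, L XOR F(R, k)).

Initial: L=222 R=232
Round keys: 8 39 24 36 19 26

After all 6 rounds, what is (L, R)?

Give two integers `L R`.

Answer: 148 78

Derivation:
Round 1 (k=8): L=232 R=153
Round 2 (k=39): L=153 R=190
Round 3 (k=24): L=190 R=78
Round 4 (k=36): L=78 R=65
Round 5 (k=19): L=65 R=148
Round 6 (k=26): L=148 R=78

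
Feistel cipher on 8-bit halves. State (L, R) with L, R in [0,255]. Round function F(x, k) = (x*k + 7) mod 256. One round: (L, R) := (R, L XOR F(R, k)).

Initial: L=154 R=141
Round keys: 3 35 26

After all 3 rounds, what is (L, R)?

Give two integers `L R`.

Round 1 (k=3): L=141 R=52
Round 2 (k=35): L=52 R=174
Round 3 (k=26): L=174 R=135

Answer: 174 135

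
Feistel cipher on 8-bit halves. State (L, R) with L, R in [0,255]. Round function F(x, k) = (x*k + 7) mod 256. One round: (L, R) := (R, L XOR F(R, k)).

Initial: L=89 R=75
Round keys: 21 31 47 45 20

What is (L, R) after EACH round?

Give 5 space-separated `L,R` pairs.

Round 1 (k=21): L=75 R=119
Round 2 (k=31): L=119 R=59
Round 3 (k=47): L=59 R=171
Round 4 (k=45): L=171 R=45
Round 5 (k=20): L=45 R=32

Answer: 75,119 119,59 59,171 171,45 45,32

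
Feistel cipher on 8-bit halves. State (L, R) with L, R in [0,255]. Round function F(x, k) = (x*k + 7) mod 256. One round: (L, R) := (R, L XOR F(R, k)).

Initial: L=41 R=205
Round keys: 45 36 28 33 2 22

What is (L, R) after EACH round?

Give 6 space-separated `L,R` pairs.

Answer: 205,57 57,198 198,150 150,155 155,171 171,34

Derivation:
Round 1 (k=45): L=205 R=57
Round 2 (k=36): L=57 R=198
Round 3 (k=28): L=198 R=150
Round 4 (k=33): L=150 R=155
Round 5 (k=2): L=155 R=171
Round 6 (k=22): L=171 R=34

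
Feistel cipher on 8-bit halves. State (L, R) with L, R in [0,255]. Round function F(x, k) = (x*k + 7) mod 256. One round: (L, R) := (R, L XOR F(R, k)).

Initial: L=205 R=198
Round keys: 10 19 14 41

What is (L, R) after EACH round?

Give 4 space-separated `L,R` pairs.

Answer: 198,14 14,215 215,199 199,49

Derivation:
Round 1 (k=10): L=198 R=14
Round 2 (k=19): L=14 R=215
Round 3 (k=14): L=215 R=199
Round 4 (k=41): L=199 R=49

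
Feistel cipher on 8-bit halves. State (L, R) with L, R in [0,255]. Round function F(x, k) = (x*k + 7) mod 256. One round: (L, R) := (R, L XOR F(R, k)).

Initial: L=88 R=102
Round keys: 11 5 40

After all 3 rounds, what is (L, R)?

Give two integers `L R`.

Round 1 (k=11): L=102 R=49
Round 2 (k=5): L=49 R=154
Round 3 (k=40): L=154 R=38

Answer: 154 38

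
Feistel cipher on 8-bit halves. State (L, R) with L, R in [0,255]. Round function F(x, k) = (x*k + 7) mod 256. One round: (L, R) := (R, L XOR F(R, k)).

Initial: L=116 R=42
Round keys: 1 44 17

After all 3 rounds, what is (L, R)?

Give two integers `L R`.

Answer: 201 37

Derivation:
Round 1 (k=1): L=42 R=69
Round 2 (k=44): L=69 R=201
Round 3 (k=17): L=201 R=37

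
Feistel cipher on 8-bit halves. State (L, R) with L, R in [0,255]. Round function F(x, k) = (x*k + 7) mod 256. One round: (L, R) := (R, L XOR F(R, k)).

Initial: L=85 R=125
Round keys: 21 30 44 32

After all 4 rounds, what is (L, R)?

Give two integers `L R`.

Answer: 218 87

Derivation:
Round 1 (k=21): L=125 R=29
Round 2 (k=30): L=29 R=16
Round 3 (k=44): L=16 R=218
Round 4 (k=32): L=218 R=87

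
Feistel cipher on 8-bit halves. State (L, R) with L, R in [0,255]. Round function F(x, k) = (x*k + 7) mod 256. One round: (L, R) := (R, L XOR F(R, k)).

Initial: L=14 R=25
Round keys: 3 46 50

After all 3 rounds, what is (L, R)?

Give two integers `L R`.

Answer: 150 15

Derivation:
Round 1 (k=3): L=25 R=92
Round 2 (k=46): L=92 R=150
Round 3 (k=50): L=150 R=15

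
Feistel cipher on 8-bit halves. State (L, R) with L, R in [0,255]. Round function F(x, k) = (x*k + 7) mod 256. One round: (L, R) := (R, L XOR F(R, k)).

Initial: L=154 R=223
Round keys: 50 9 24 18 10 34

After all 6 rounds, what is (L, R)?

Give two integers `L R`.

Answer: 51 187

Derivation:
Round 1 (k=50): L=223 R=15
Round 2 (k=9): L=15 R=81
Round 3 (k=24): L=81 R=144
Round 4 (k=18): L=144 R=118
Round 5 (k=10): L=118 R=51
Round 6 (k=34): L=51 R=187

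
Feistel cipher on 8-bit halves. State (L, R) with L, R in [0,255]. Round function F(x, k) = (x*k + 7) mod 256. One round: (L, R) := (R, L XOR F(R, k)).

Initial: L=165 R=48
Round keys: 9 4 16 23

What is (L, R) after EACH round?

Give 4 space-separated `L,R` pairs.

Round 1 (k=9): L=48 R=18
Round 2 (k=4): L=18 R=127
Round 3 (k=16): L=127 R=229
Round 4 (k=23): L=229 R=229

Answer: 48,18 18,127 127,229 229,229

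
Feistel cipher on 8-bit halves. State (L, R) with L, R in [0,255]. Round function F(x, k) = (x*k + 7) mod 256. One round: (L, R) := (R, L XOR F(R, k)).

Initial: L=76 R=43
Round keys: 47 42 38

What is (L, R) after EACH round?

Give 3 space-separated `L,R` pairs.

Answer: 43,160 160,108 108,175

Derivation:
Round 1 (k=47): L=43 R=160
Round 2 (k=42): L=160 R=108
Round 3 (k=38): L=108 R=175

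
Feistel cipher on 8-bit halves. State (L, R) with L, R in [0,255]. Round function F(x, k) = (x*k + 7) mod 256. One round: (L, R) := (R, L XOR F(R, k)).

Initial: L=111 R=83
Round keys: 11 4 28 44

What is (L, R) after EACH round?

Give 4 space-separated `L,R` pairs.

Answer: 83,247 247,176 176,176 176,247

Derivation:
Round 1 (k=11): L=83 R=247
Round 2 (k=4): L=247 R=176
Round 3 (k=28): L=176 R=176
Round 4 (k=44): L=176 R=247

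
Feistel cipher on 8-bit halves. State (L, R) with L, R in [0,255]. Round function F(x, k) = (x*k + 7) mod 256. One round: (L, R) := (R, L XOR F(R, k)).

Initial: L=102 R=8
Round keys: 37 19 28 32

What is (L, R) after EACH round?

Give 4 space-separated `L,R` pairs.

Round 1 (k=37): L=8 R=73
Round 2 (k=19): L=73 R=122
Round 3 (k=28): L=122 R=22
Round 4 (k=32): L=22 R=189

Answer: 8,73 73,122 122,22 22,189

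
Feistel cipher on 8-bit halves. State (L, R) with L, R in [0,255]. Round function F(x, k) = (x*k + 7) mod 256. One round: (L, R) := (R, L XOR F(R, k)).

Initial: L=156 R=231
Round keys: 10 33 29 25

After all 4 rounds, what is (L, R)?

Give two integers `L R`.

Answer: 91 181

Derivation:
Round 1 (k=10): L=231 R=145
Round 2 (k=33): L=145 R=95
Round 3 (k=29): L=95 R=91
Round 4 (k=25): L=91 R=181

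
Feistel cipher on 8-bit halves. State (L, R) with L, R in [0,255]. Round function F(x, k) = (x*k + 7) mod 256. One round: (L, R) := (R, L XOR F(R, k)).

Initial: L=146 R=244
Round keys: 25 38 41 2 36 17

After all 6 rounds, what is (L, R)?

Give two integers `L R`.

Answer: 214 189

Derivation:
Round 1 (k=25): L=244 R=73
Round 2 (k=38): L=73 R=41
Round 3 (k=41): L=41 R=209
Round 4 (k=2): L=209 R=128
Round 5 (k=36): L=128 R=214
Round 6 (k=17): L=214 R=189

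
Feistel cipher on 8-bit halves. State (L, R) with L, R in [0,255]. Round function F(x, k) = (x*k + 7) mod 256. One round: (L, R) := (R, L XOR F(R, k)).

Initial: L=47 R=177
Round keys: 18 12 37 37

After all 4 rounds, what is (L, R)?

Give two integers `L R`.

Answer: 43 128

Derivation:
Round 1 (k=18): L=177 R=86
Round 2 (k=12): L=86 R=190
Round 3 (k=37): L=190 R=43
Round 4 (k=37): L=43 R=128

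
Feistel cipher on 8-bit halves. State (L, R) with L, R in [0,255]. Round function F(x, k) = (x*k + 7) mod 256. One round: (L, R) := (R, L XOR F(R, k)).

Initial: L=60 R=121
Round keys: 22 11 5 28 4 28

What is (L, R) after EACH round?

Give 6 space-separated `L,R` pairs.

Answer: 121,81 81,251 251,191 191,16 16,248 248,55

Derivation:
Round 1 (k=22): L=121 R=81
Round 2 (k=11): L=81 R=251
Round 3 (k=5): L=251 R=191
Round 4 (k=28): L=191 R=16
Round 5 (k=4): L=16 R=248
Round 6 (k=28): L=248 R=55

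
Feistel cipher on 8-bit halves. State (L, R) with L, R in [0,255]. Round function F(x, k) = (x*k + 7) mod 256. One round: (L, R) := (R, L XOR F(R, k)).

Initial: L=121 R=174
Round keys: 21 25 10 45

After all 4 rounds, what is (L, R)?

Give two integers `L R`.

Answer: 45 69

Derivation:
Round 1 (k=21): L=174 R=52
Round 2 (k=25): L=52 R=181
Round 3 (k=10): L=181 R=45
Round 4 (k=45): L=45 R=69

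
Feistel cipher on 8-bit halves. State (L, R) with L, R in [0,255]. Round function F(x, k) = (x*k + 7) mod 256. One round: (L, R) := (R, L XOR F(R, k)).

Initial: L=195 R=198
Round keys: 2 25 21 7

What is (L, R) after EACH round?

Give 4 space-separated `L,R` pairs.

Round 1 (k=2): L=198 R=80
Round 2 (k=25): L=80 R=17
Round 3 (k=21): L=17 R=60
Round 4 (k=7): L=60 R=186

Answer: 198,80 80,17 17,60 60,186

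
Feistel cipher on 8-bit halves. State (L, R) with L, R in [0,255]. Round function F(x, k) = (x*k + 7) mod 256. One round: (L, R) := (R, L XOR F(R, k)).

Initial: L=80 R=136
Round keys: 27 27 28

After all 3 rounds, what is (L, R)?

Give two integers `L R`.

Round 1 (k=27): L=136 R=15
Round 2 (k=27): L=15 R=20
Round 3 (k=28): L=20 R=56

Answer: 20 56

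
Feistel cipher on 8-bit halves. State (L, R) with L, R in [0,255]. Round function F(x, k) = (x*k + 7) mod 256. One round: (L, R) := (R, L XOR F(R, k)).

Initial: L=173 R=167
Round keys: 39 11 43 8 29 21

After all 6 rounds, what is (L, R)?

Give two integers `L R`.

Round 1 (k=39): L=167 R=213
Round 2 (k=11): L=213 R=137
Round 3 (k=43): L=137 R=223
Round 4 (k=8): L=223 R=118
Round 5 (k=29): L=118 R=186
Round 6 (k=21): L=186 R=63

Answer: 186 63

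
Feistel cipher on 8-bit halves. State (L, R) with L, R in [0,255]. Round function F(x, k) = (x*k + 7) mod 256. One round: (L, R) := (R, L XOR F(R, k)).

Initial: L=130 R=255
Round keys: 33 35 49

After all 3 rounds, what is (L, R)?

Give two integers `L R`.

Answer: 76 247

Derivation:
Round 1 (k=33): L=255 R=100
Round 2 (k=35): L=100 R=76
Round 3 (k=49): L=76 R=247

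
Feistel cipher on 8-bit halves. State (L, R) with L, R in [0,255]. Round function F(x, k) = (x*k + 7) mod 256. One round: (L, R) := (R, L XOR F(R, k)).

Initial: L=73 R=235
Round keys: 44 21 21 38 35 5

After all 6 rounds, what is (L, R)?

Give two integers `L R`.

Answer: 11 237

Derivation:
Round 1 (k=44): L=235 R=34
Round 2 (k=21): L=34 R=58
Round 3 (k=21): L=58 R=235
Round 4 (k=38): L=235 R=211
Round 5 (k=35): L=211 R=11
Round 6 (k=5): L=11 R=237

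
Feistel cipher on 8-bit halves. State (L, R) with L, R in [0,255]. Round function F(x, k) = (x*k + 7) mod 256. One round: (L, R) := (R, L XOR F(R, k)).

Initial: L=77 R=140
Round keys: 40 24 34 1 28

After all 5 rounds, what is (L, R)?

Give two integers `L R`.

Round 1 (k=40): L=140 R=170
Round 2 (k=24): L=170 R=123
Round 3 (k=34): L=123 R=247
Round 4 (k=1): L=247 R=133
Round 5 (k=28): L=133 R=100

Answer: 133 100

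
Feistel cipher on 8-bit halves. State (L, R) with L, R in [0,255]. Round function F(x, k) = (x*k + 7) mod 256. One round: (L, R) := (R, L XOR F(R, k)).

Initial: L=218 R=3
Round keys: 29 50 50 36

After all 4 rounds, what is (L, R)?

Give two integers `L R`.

Round 1 (k=29): L=3 R=132
Round 2 (k=50): L=132 R=204
Round 3 (k=50): L=204 R=91
Round 4 (k=36): L=91 R=31

Answer: 91 31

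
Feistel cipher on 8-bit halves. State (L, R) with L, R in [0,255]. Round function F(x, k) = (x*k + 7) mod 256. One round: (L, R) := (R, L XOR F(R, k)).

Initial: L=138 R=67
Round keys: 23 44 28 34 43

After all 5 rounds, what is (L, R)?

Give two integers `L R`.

Answer: 133 143

Derivation:
Round 1 (k=23): L=67 R=134
Round 2 (k=44): L=134 R=76
Round 3 (k=28): L=76 R=209
Round 4 (k=34): L=209 R=133
Round 5 (k=43): L=133 R=143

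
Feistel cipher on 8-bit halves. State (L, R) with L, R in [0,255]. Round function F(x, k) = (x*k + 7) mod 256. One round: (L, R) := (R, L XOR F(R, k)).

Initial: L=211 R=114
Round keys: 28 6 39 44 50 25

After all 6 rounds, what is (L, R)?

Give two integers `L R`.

Answer: 181 102

Derivation:
Round 1 (k=28): L=114 R=172
Round 2 (k=6): L=172 R=125
Round 3 (k=39): L=125 R=190
Round 4 (k=44): L=190 R=210
Round 5 (k=50): L=210 R=181
Round 6 (k=25): L=181 R=102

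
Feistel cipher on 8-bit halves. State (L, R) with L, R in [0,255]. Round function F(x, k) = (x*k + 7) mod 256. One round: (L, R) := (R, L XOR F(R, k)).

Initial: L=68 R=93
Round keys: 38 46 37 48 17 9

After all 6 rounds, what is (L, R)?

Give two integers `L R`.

Answer: 24 48

Derivation:
Round 1 (k=38): L=93 R=145
Round 2 (k=46): L=145 R=72
Round 3 (k=37): L=72 R=254
Round 4 (k=48): L=254 R=239
Round 5 (k=17): L=239 R=24
Round 6 (k=9): L=24 R=48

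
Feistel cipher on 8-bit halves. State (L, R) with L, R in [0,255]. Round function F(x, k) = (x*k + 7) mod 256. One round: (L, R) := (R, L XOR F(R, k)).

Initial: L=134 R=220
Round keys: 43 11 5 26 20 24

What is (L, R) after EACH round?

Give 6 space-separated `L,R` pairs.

Round 1 (k=43): L=220 R=125
Round 2 (k=11): L=125 R=186
Round 3 (k=5): L=186 R=212
Round 4 (k=26): L=212 R=53
Round 5 (k=20): L=53 R=255
Round 6 (k=24): L=255 R=218

Answer: 220,125 125,186 186,212 212,53 53,255 255,218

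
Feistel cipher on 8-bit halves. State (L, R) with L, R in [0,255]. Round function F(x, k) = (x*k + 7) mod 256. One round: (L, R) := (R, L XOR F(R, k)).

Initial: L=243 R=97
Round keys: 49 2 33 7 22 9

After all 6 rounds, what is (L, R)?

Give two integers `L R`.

Answer: 33 147

Derivation:
Round 1 (k=49): L=97 R=107
Round 2 (k=2): L=107 R=188
Round 3 (k=33): L=188 R=40
Round 4 (k=7): L=40 R=163
Round 5 (k=22): L=163 R=33
Round 6 (k=9): L=33 R=147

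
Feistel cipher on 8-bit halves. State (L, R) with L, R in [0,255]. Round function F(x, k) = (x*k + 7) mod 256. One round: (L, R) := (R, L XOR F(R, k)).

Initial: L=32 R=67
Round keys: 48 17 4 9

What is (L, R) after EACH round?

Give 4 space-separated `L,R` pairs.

Round 1 (k=48): L=67 R=183
Round 2 (k=17): L=183 R=109
Round 3 (k=4): L=109 R=12
Round 4 (k=9): L=12 R=30

Answer: 67,183 183,109 109,12 12,30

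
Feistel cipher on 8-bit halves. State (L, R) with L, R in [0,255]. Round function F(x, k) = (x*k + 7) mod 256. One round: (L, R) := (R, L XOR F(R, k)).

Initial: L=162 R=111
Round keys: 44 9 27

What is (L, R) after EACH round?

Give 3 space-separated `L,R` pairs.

Answer: 111,185 185,231 231,221

Derivation:
Round 1 (k=44): L=111 R=185
Round 2 (k=9): L=185 R=231
Round 3 (k=27): L=231 R=221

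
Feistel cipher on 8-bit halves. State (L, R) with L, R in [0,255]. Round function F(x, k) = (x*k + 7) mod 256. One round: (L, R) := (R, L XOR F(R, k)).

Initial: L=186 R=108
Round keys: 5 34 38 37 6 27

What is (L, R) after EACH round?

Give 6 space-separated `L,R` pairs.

Round 1 (k=5): L=108 R=153
Round 2 (k=34): L=153 R=53
Round 3 (k=38): L=53 R=124
Round 4 (k=37): L=124 R=198
Round 5 (k=6): L=198 R=215
Round 6 (k=27): L=215 R=114

Answer: 108,153 153,53 53,124 124,198 198,215 215,114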